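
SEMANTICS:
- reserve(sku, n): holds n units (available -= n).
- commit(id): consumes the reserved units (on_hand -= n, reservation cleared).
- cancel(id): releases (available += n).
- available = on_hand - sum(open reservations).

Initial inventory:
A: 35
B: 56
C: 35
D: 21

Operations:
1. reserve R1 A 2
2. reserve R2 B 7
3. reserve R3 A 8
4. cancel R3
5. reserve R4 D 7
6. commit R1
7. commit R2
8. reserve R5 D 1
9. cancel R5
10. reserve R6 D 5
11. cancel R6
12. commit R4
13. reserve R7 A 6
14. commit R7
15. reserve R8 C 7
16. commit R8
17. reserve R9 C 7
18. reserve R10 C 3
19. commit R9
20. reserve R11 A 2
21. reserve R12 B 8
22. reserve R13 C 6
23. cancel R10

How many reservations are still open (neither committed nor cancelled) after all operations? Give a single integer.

Answer: 3

Derivation:
Step 1: reserve R1 A 2 -> on_hand[A=35 B=56 C=35 D=21] avail[A=33 B=56 C=35 D=21] open={R1}
Step 2: reserve R2 B 7 -> on_hand[A=35 B=56 C=35 D=21] avail[A=33 B=49 C=35 D=21] open={R1,R2}
Step 3: reserve R3 A 8 -> on_hand[A=35 B=56 C=35 D=21] avail[A=25 B=49 C=35 D=21] open={R1,R2,R3}
Step 4: cancel R3 -> on_hand[A=35 B=56 C=35 D=21] avail[A=33 B=49 C=35 D=21] open={R1,R2}
Step 5: reserve R4 D 7 -> on_hand[A=35 B=56 C=35 D=21] avail[A=33 B=49 C=35 D=14] open={R1,R2,R4}
Step 6: commit R1 -> on_hand[A=33 B=56 C=35 D=21] avail[A=33 B=49 C=35 D=14] open={R2,R4}
Step 7: commit R2 -> on_hand[A=33 B=49 C=35 D=21] avail[A=33 B=49 C=35 D=14] open={R4}
Step 8: reserve R5 D 1 -> on_hand[A=33 B=49 C=35 D=21] avail[A=33 B=49 C=35 D=13] open={R4,R5}
Step 9: cancel R5 -> on_hand[A=33 B=49 C=35 D=21] avail[A=33 B=49 C=35 D=14] open={R4}
Step 10: reserve R6 D 5 -> on_hand[A=33 B=49 C=35 D=21] avail[A=33 B=49 C=35 D=9] open={R4,R6}
Step 11: cancel R6 -> on_hand[A=33 B=49 C=35 D=21] avail[A=33 B=49 C=35 D=14] open={R4}
Step 12: commit R4 -> on_hand[A=33 B=49 C=35 D=14] avail[A=33 B=49 C=35 D=14] open={}
Step 13: reserve R7 A 6 -> on_hand[A=33 B=49 C=35 D=14] avail[A=27 B=49 C=35 D=14] open={R7}
Step 14: commit R7 -> on_hand[A=27 B=49 C=35 D=14] avail[A=27 B=49 C=35 D=14] open={}
Step 15: reserve R8 C 7 -> on_hand[A=27 B=49 C=35 D=14] avail[A=27 B=49 C=28 D=14] open={R8}
Step 16: commit R8 -> on_hand[A=27 B=49 C=28 D=14] avail[A=27 B=49 C=28 D=14] open={}
Step 17: reserve R9 C 7 -> on_hand[A=27 B=49 C=28 D=14] avail[A=27 B=49 C=21 D=14] open={R9}
Step 18: reserve R10 C 3 -> on_hand[A=27 B=49 C=28 D=14] avail[A=27 B=49 C=18 D=14] open={R10,R9}
Step 19: commit R9 -> on_hand[A=27 B=49 C=21 D=14] avail[A=27 B=49 C=18 D=14] open={R10}
Step 20: reserve R11 A 2 -> on_hand[A=27 B=49 C=21 D=14] avail[A=25 B=49 C=18 D=14] open={R10,R11}
Step 21: reserve R12 B 8 -> on_hand[A=27 B=49 C=21 D=14] avail[A=25 B=41 C=18 D=14] open={R10,R11,R12}
Step 22: reserve R13 C 6 -> on_hand[A=27 B=49 C=21 D=14] avail[A=25 B=41 C=12 D=14] open={R10,R11,R12,R13}
Step 23: cancel R10 -> on_hand[A=27 B=49 C=21 D=14] avail[A=25 B=41 C=15 D=14] open={R11,R12,R13}
Open reservations: ['R11', 'R12', 'R13'] -> 3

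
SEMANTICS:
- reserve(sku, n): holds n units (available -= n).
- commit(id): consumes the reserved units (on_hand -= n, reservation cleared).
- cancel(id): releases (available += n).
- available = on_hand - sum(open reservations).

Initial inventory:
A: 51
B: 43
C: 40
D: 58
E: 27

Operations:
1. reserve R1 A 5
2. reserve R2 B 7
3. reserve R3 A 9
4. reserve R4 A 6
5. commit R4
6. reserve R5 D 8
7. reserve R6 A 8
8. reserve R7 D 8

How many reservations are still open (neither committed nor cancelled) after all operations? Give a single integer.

Step 1: reserve R1 A 5 -> on_hand[A=51 B=43 C=40 D=58 E=27] avail[A=46 B=43 C=40 D=58 E=27] open={R1}
Step 2: reserve R2 B 7 -> on_hand[A=51 B=43 C=40 D=58 E=27] avail[A=46 B=36 C=40 D=58 E=27] open={R1,R2}
Step 3: reserve R3 A 9 -> on_hand[A=51 B=43 C=40 D=58 E=27] avail[A=37 B=36 C=40 D=58 E=27] open={R1,R2,R3}
Step 4: reserve R4 A 6 -> on_hand[A=51 B=43 C=40 D=58 E=27] avail[A=31 B=36 C=40 D=58 E=27] open={R1,R2,R3,R4}
Step 5: commit R4 -> on_hand[A=45 B=43 C=40 D=58 E=27] avail[A=31 B=36 C=40 D=58 E=27] open={R1,R2,R3}
Step 6: reserve R5 D 8 -> on_hand[A=45 B=43 C=40 D=58 E=27] avail[A=31 B=36 C=40 D=50 E=27] open={R1,R2,R3,R5}
Step 7: reserve R6 A 8 -> on_hand[A=45 B=43 C=40 D=58 E=27] avail[A=23 B=36 C=40 D=50 E=27] open={R1,R2,R3,R5,R6}
Step 8: reserve R7 D 8 -> on_hand[A=45 B=43 C=40 D=58 E=27] avail[A=23 B=36 C=40 D=42 E=27] open={R1,R2,R3,R5,R6,R7}
Open reservations: ['R1', 'R2', 'R3', 'R5', 'R6', 'R7'] -> 6

Answer: 6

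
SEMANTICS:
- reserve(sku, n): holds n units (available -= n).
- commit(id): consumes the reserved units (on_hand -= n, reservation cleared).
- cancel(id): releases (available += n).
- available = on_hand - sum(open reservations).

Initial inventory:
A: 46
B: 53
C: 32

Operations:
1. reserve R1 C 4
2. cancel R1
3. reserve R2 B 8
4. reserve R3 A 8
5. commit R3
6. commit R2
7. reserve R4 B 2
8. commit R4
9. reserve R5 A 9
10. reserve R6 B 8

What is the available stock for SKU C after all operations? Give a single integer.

Step 1: reserve R1 C 4 -> on_hand[A=46 B=53 C=32] avail[A=46 B=53 C=28] open={R1}
Step 2: cancel R1 -> on_hand[A=46 B=53 C=32] avail[A=46 B=53 C=32] open={}
Step 3: reserve R2 B 8 -> on_hand[A=46 B=53 C=32] avail[A=46 B=45 C=32] open={R2}
Step 4: reserve R3 A 8 -> on_hand[A=46 B=53 C=32] avail[A=38 B=45 C=32] open={R2,R3}
Step 5: commit R3 -> on_hand[A=38 B=53 C=32] avail[A=38 B=45 C=32] open={R2}
Step 6: commit R2 -> on_hand[A=38 B=45 C=32] avail[A=38 B=45 C=32] open={}
Step 7: reserve R4 B 2 -> on_hand[A=38 B=45 C=32] avail[A=38 B=43 C=32] open={R4}
Step 8: commit R4 -> on_hand[A=38 B=43 C=32] avail[A=38 B=43 C=32] open={}
Step 9: reserve R5 A 9 -> on_hand[A=38 B=43 C=32] avail[A=29 B=43 C=32] open={R5}
Step 10: reserve R6 B 8 -> on_hand[A=38 B=43 C=32] avail[A=29 B=35 C=32] open={R5,R6}
Final available[C] = 32

Answer: 32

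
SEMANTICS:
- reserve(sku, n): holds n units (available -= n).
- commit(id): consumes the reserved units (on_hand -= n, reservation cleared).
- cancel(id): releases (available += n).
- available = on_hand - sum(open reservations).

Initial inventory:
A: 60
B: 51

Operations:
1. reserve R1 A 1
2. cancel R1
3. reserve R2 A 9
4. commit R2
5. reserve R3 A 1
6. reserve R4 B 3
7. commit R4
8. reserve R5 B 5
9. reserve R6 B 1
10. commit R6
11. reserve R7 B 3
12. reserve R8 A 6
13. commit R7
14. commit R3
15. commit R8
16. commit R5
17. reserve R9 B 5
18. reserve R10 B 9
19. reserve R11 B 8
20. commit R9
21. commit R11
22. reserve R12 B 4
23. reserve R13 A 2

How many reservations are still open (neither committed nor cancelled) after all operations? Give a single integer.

Step 1: reserve R1 A 1 -> on_hand[A=60 B=51] avail[A=59 B=51] open={R1}
Step 2: cancel R1 -> on_hand[A=60 B=51] avail[A=60 B=51] open={}
Step 3: reserve R2 A 9 -> on_hand[A=60 B=51] avail[A=51 B=51] open={R2}
Step 4: commit R2 -> on_hand[A=51 B=51] avail[A=51 B=51] open={}
Step 5: reserve R3 A 1 -> on_hand[A=51 B=51] avail[A=50 B=51] open={R3}
Step 6: reserve R4 B 3 -> on_hand[A=51 B=51] avail[A=50 B=48] open={R3,R4}
Step 7: commit R4 -> on_hand[A=51 B=48] avail[A=50 B=48] open={R3}
Step 8: reserve R5 B 5 -> on_hand[A=51 B=48] avail[A=50 B=43] open={R3,R5}
Step 9: reserve R6 B 1 -> on_hand[A=51 B=48] avail[A=50 B=42] open={R3,R5,R6}
Step 10: commit R6 -> on_hand[A=51 B=47] avail[A=50 B=42] open={R3,R5}
Step 11: reserve R7 B 3 -> on_hand[A=51 B=47] avail[A=50 B=39] open={R3,R5,R7}
Step 12: reserve R8 A 6 -> on_hand[A=51 B=47] avail[A=44 B=39] open={R3,R5,R7,R8}
Step 13: commit R7 -> on_hand[A=51 B=44] avail[A=44 B=39] open={R3,R5,R8}
Step 14: commit R3 -> on_hand[A=50 B=44] avail[A=44 B=39] open={R5,R8}
Step 15: commit R8 -> on_hand[A=44 B=44] avail[A=44 B=39] open={R5}
Step 16: commit R5 -> on_hand[A=44 B=39] avail[A=44 B=39] open={}
Step 17: reserve R9 B 5 -> on_hand[A=44 B=39] avail[A=44 B=34] open={R9}
Step 18: reserve R10 B 9 -> on_hand[A=44 B=39] avail[A=44 B=25] open={R10,R9}
Step 19: reserve R11 B 8 -> on_hand[A=44 B=39] avail[A=44 B=17] open={R10,R11,R9}
Step 20: commit R9 -> on_hand[A=44 B=34] avail[A=44 B=17] open={R10,R11}
Step 21: commit R11 -> on_hand[A=44 B=26] avail[A=44 B=17] open={R10}
Step 22: reserve R12 B 4 -> on_hand[A=44 B=26] avail[A=44 B=13] open={R10,R12}
Step 23: reserve R13 A 2 -> on_hand[A=44 B=26] avail[A=42 B=13] open={R10,R12,R13}
Open reservations: ['R10', 'R12', 'R13'] -> 3

Answer: 3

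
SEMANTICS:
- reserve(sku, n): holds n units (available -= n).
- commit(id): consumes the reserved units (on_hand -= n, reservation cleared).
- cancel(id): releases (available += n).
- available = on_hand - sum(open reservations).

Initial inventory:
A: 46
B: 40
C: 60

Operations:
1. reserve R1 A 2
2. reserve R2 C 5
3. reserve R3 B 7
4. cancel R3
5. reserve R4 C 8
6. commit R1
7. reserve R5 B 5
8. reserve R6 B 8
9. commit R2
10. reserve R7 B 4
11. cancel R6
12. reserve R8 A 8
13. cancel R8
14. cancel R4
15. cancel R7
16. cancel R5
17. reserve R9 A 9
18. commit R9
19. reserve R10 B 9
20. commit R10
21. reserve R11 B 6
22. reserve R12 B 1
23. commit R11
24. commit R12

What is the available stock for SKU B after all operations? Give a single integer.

Step 1: reserve R1 A 2 -> on_hand[A=46 B=40 C=60] avail[A=44 B=40 C=60] open={R1}
Step 2: reserve R2 C 5 -> on_hand[A=46 B=40 C=60] avail[A=44 B=40 C=55] open={R1,R2}
Step 3: reserve R3 B 7 -> on_hand[A=46 B=40 C=60] avail[A=44 B=33 C=55] open={R1,R2,R3}
Step 4: cancel R3 -> on_hand[A=46 B=40 C=60] avail[A=44 B=40 C=55] open={R1,R2}
Step 5: reserve R4 C 8 -> on_hand[A=46 B=40 C=60] avail[A=44 B=40 C=47] open={R1,R2,R4}
Step 6: commit R1 -> on_hand[A=44 B=40 C=60] avail[A=44 B=40 C=47] open={R2,R4}
Step 7: reserve R5 B 5 -> on_hand[A=44 B=40 C=60] avail[A=44 B=35 C=47] open={R2,R4,R5}
Step 8: reserve R6 B 8 -> on_hand[A=44 B=40 C=60] avail[A=44 B=27 C=47] open={R2,R4,R5,R6}
Step 9: commit R2 -> on_hand[A=44 B=40 C=55] avail[A=44 B=27 C=47] open={R4,R5,R6}
Step 10: reserve R7 B 4 -> on_hand[A=44 B=40 C=55] avail[A=44 B=23 C=47] open={R4,R5,R6,R7}
Step 11: cancel R6 -> on_hand[A=44 B=40 C=55] avail[A=44 B=31 C=47] open={R4,R5,R7}
Step 12: reserve R8 A 8 -> on_hand[A=44 B=40 C=55] avail[A=36 B=31 C=47] open={R4,R5,R7,R8}
Step 13: cancel R8 -> on_hand[A=44 B=40 C=55] avail[A=44 B=31 C=47] open={R4,R5,R7}
Step 14: cancel R4 -> on_hand[A=44 B=40 C=55] avail[A=44 B=31 C=55] open={R5,R7}
Step 15: cancel R7 -> on_hand[A=44 B=40 C=55] avail[A=44 B=35 C=55] open={R5}
Step 16: cancel R5 -> on_hand[A=44 B=40 C=55] avail[A=44 B=40 C=55] open={}
Step 17: reserve R9 A 9 -> on_hand[A=44 B=40 C=55] avail[A=35 B=40 C=55] open={R9}
Step 18: commit R9 -> on_hand[A=35 B=40 C=55] avail[A=35 B=40 C=55] open={}
Step 19: reserve R10 B 9 -> on_hand[A=35 B=40 C=55] avail[A=35 B=31 C=55] open={R10}
Step 20: commit R10 -> on_hand[A=35 B=31 C=55] avail[A=35 B=31 C=55] open={}
Step 21: reserve R11 B 6 -> on_hand[A=35 B=31 C=55] avail[A=35 B=25 C=55] open={R11}
Step 22: reserve R12 B 1 -> on_hand[A=35 B=31 C=55] avail[A=35 B=24 C=55] open={R11,R12}
Step 23: commit R11 -> on_hand[A=35 B=25 C=55] avail[A=35 B=24 C=55] open={R12}
Step 24: commit R12 -> on_hand[A=35 B=24 C=55] avail[A=35 B=24 C=55] open={}
Final available[B] = 24

Answer: 24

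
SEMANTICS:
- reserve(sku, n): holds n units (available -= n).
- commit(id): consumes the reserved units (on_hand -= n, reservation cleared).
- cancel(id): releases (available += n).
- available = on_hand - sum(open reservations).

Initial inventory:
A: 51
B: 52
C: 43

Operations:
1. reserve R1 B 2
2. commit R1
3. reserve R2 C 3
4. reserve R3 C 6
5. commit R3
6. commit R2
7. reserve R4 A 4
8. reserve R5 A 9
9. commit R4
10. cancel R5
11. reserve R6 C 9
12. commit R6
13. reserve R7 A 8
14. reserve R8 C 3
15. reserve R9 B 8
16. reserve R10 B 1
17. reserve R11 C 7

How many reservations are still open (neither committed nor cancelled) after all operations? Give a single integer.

Answer: 5

Derivation:
Step 1: reserve R1 B 2 -> on_hand[A=51 B=52 C=43] avail[A=51 B=50 C=43] open={R1}
Step 2: commit R1 -> on_hand[A=51 B=50 C=43] avail[A=51 B=50 C=43] open={}
Step 3: reserve R2 C 3 -> on_hand[A=51 B=50 C=43] avail[A=51 B=50 C=40] open={R2}
Step 4: reserve R3 C 6 -> on_hand[A=51 B=50 C=43] avail[A=51 B=50 C=34] open={R2,R3}
Step 5: commit R3 -> on_hand[A=51 B=50 C=37] avail[A=51 B=50 C=34] open={R2}
Step 6: commit R2 -> on_hand[A=51 B=50 C=34] avail[A=51 B=50 C=34] open={}
Step 7: reserve R4 A 4 -> on_hand[A=51 B=50 C=34] avail[A=47 B=50 C=34] open={R4}
Step 8: reserve R5 A 9 -> on_hand[A=51 B=50 C=34] avail[A=38 B=50 C=34] open={R4,R5}
Step 9: commit R4 -> on_hand[A=47 B=50 C=34] avail[A=38 B=50 C=34] open={R5}
Step 10: cancel R5 -> on_hand[A=47 B=50 C=34] avail[A=47 B=50 C=34] open={}
Step 11: reserve R6 C 9 -> on_hand[A=47 B=50 C=34] avail[A=47 B=50 C=25] open={R6}
Step 12: commit R6 -> on_hand[A=47 B=50 C=25] avail[A=47 B=50 C=25] open={}
Step 13: reserve R7 A 8 -> on_hand[A=47 B=50 C=25] avail[A=39 B=50 C=25] open={R7}
Step 14: reserve R8 C 3 -> on_hand[A=47 B=50 C=25] avail[A=39 B=50 C=22] open={R7,R8}
Step 15: reserve R9 B 8 -> on_hand[A=47 B=50 C=25] avail[A=39 B=42 C=22] open={R7,R8,R9}
Step 16: reserve R10 B 1 -> on_hand[A=47 B=50 C=25] avail[A=39 B=41 C=22] open={R10,R7,R8,R9}
Step 17: reserve R11 C 7 -> on_hand[A=47 B=50 C=25] avail[A=39 B=41 C=15] open={R10,R11,R7,R8,R9}
Open reservations: ['R10', 'R11', 'R7', 'R8', 'R9'] -> 5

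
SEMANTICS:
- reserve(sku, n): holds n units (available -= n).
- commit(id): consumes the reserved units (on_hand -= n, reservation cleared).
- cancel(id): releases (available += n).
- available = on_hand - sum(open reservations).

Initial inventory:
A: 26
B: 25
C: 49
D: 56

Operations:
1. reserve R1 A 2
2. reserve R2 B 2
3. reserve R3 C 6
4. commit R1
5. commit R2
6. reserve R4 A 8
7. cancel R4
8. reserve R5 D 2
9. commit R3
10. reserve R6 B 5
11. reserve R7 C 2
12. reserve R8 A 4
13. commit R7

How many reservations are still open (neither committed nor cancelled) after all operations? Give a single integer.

Step 1: reserve R1 A 2 -> on_hand[A=26 B=25 C=49 D=56] avail[A=24 B=25 C=49 D=56] open={R1}
Step 2: reserve R2 B 2 -> on_hand[A=26 B=25 C=49 D=56] avail[A=24 B=23 C=49 D=56] open={R1,R2}
Step 3: reserve R3 C 6 -> on_hand[A=26 B=25 C=49 D=56] avail[A=24 B=23 C=43 D=56] open={R1,R2,R3}
Step 4: commit R1 -> on_hand[A=24 B=25 C=49 D=56] avail[A=24 B=23 C=43 D=56] open={R2,R3}
Step 5: commit R2 -> on_hand[A=24 B=23 C=49 D=56] avail[A=24 B=23 C=43 D=56] open={R3}
Step 6: reserve R4 A 8 -> on_hand[A=24 B=23 C=49 D=56] avail[A=16 B=23 C=43 D=56] open={R3,R4}
Step 7: cancel R4 -> on_hand[A=24 B=23 C=49 D=56] avail[A=24 B=23 C=43 D=56] open={R3}
Step 8: reserve R5 D 2 -> on_hand[A=24 B=23 C=49 D=56] avail[A=24 B=23 C=43 D=54] open={R3,R5}
Step 9: commit R3 -> on_hand[A=24 B=23 C=43 D=56] avail[A=24 B=23 C=43 D=54] open={R5}
Step 10: reserve R6 B 5 -> on_hand[A=24 B=23 C=43 D=56] avail[A=24 B=18 C=43 D=54] open={R5,R6}
Step 11: reserve R7 C 2 -> on_hand[A=24 B=23 C=43 D=56] avail[A=24 B=18 C=41 D=54] open={R5,R6,R7}
Step 12: reserve R8 A 4 -> on_hand[A=24 B=23 C=43 D=56] avail[A=20 B=18 C=41 D=54] open={R5,R6,R7,R8}
Step 13: commit R7 -> on_hand[A=24 B=23 C=41 D=56] avail[A=20 B=18 C=41 D=54] open={R5,R6,R8}
Open reservations: ['R5', 'R6', 'R8'] -> 3

Answer: 3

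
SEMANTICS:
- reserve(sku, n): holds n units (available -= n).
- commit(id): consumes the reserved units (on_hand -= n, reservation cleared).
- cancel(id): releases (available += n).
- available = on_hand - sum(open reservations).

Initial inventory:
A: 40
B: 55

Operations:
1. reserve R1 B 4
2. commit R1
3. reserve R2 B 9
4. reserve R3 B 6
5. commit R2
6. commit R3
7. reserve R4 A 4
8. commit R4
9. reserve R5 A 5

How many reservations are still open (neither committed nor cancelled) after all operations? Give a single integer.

Answer: 1

Derivation:
Step 1: reserve R1 B 4 -> on_hand[A=40 B=55] avail[A=40 B=51] open={R1}
Step 2: commit R1 -> on_hand[A=40 B=51] avail[A=40 B=51] open={}
Step 3: reserve R2 B 9 -> on_hand[A=40 B=51] avail[A=40 B=42] open={R2}
Step 4: reserve R3 B 6 -> on_hand[A=40 B=51] avail[A=40 B=36] open={R2,R3}
Step 5: commit R2 -> on_hand[A=40 B=42] avail[A=40 B=36] open={R3}
Step 6: commit R3 -> on_hand[A=40 B=36] avail[A=40 B=36] open={}
Step 7: reserve R4 A 4 -> on_hand[A=40 B=36] avail[A=36 B=36] open={R4}
Step 8: commit R4 -> on_hand[A=36 B=36] avail[A=36 B=36] open={}
Step 9: reserve R5 A 5 -> on_hand[A=36 B=36] avail[A=31 B=36] open={R5}
Open reservations: ['R5'] -> 1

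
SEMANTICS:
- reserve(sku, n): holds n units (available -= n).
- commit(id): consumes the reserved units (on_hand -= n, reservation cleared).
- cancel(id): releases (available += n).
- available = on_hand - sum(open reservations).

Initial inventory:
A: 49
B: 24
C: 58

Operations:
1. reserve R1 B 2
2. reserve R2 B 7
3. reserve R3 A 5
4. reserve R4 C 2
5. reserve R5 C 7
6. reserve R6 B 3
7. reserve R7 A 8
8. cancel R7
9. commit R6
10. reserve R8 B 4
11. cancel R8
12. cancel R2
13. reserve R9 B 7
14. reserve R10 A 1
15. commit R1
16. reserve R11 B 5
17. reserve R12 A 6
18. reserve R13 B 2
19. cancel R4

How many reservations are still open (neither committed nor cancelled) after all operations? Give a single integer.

Answer: 7

Derivation:
Step 1: reserve R1 B 2 -> on_hand[A=49 B=24 C=58] avail[A=49 B=22 C=58] open={R1}
Step 2: reserve R2 B 7 -> on_hand[A=49 B=24 C=58] avail[A=49 B=15 C=58] open={R1,R2}
Step 3: reserve R3 A 5 -> on_hand[A=49 B=24 C=58] avail[A=44 B=15 C=58] open={R1,R2,R3}
Step 4: reserve R4 C 2 -> on_hand[A=49 B=24 C=58] avail[A=44 B=15 C=56] open={R1,R2,R3,R4}
Step 5: reserve R5 C 7 -> on_hand[A=49 B=24 C=58] avail[A=44 B=15 C=49] open={R1,R2,R3,R4,R5}
Step 6: reserve R6 B 3 -> on_hand[A=49 B=24 C=58] avail[A=44 B=12 C=49] open={R1,R2,R3,R4,R5,R6}
Step 7: reserve R7 A 8 -> on_hand[A=49 B=24 C=58] avail[A=36 B=12 C=49] open={R1,R2,R3,R4,R5,R6,R7}
Step 8: cancel R7 -> on_hand[A=49 B=24 C=58] avail[A=44 B=12 C=49] open={R1,R2,R3,R4,R5,R6}
Step 9: commit R6 -> on_hand[A=49 B=21 C=58] avail[A=44 B=12 C=49] open={R1,R2,R3,R4,R5}
Step 10: reserve R8 B 4 -> on_hand[A=49 B=21 C=58] avail[A=44 B=8 C=49] open={R1,R2,R3,R4,R5,R8}
Step 11: cancel R8 -> on_hand[A=49 B=21 C=58] avail[A=44 B=12 C=49] open={R1,R2,R3,R4,R5}
Step 12: cancel R2 -> on_hand[A=49 B=21 C=58] avail[A=44 B=19 C=49] open={R1,R3,R4,R5}
Step 13: reserve R9 B 7 -> on_hand[A=49 B=21 C=58] avail[A=44 B=12 C=49] open={R1,R3,R4,R5,R9}
Step 14: reserve R10 A 1 -> on_hand[A=49 B=21 C=58] avail[A=43 B=12 C=49] open={R1,R10,R3,R4,R5,R9}
Step 15: commit R1 -> on_hand[A=49 B=19 C=58] avail[A=43 B=12 C=49] open={R10,R3,R4,R5,R9}
Step 16: reserve R11 B 5 -> on_hand[A=49 B=19 C=58] avail[A=43 B=7 C=49] open={R10,R11,R3,R4,R5,R9}
Step 17: reserve R12 A 6 -> on_hand[A=49 B=19 C=58] avail[A=37 B=7 C=49] open={R10,R11,R12,R3,R4,R5,R9}
Step 18: reserve R13 B 2 -> on_hand[A=49 B=19 C=58] avail[A=37 B=5 C=49] open={R10,R11,R12,R13,R3,R4,R5,R9}
Step 19: cancel R4 -> on_hand[A=49 B=19 C=58] avail[A=37 B=5 C=51] open={R10,R11,R12,R13,R3,R5,R9}
Open reservations: ['R10', 'R11', 'R12', 'R13', 'R3', 'R5', 'R9'] -> 7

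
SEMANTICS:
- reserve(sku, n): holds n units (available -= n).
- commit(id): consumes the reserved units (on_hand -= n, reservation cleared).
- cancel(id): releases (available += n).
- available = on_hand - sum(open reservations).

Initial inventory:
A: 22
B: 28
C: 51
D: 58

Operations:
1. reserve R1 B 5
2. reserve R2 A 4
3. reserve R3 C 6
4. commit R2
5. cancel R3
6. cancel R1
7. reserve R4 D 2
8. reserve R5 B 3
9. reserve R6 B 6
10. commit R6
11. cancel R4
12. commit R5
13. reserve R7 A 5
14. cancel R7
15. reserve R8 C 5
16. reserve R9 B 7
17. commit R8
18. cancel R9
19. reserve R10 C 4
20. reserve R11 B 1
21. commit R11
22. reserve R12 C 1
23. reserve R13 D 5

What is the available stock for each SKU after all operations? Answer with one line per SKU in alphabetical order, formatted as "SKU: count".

Step 1: reserve R1 B 5 -> on_hand[A=22 B=28 C=51 D=58] avail[A=22 B=23 C=51 D=58] open={R1}
Step 2: reserve R2 A 4 -> on_hand[A=22 B=28 C=51 D=58] avail[A=18 B=23 C=51 D=58] open={R1,R2}
Step 3: reserve R3 C 6 -> on_hand[A=22 B=28 C=51 D=58] avail[A=18 B=23 C=45 D=58] open={R1,R2,R3}
Step 4: commit R2 -> on_hand[A=18 B=28 C=51 D=58] avail[A=18 B=23 C=45 D=58] open={R1,R3}
Step 5: cancel R3 -> on_hand[A=18 B=28 C=51 D=58] avail[A=18 B=23 C=51 D=58] open={R1}
Step 6: cancel R1 -> on_hand[A=18 B=28 C=51 D=58] avail[A=18 B=28 C=51 D=58] open={}
Step 7: reserve R4 D 2 -> on_hand[A=18 B=28 C=51 D=58] avail[A=18 B=28 C=51 D=56] open={R4}
Step 8: reserve R5 B 3 -> on_hand[A=18 B=28 C=51 D=58] avail[A=18 B=25 C=51 D=56] open={R4,R5}
Step 9: reserve R6 B 6 -> on_hand[A=18 B=28 C=51 D=58] avail[A=18 B=19 C=51 D=56] open={R4,R5,R6}
Step 10: commit R6 -> on_hand[A=18 B=22 C=51 D=58] avail[A=18 B=19 C=51 D=56] open={R4,R5}
Step 11: cancel R4 -> on_hand[A=18 B=22 C=51 D=58] avail[A=18 B=19 C=51 D=58] open={R5}
Step 12: commit R5 -> on_hand[A=18 B=19 C=51 D=58] avail[A=18 B=19 C=51 D=58] open={}
Step 13: reserve R7 A 5 -> on_hand[A=18 B=19 C=51 D=58] avail[A=13 B=19 C=51 D=58] open={R7}
Step 14: cancel R7 -> on_hand[A=18 B=19 C=51 D=58] avail[A=18 B=19 C=51 D=58] open={}
Step 15: reserve R8 C 5 -> on_hand[A=18 B=19 C=51 D=58] avail[A=18 B=19 C=46 D=58] open={R8}
Step 16: reserve R9 B 7 -> on_hand[A=18 B=19 C=51 D=58] avail[A=18 B=12 C=46 D=58] open={R8,R9}
Step 17: commit R8 -> on_hand[A=18 B=19 C=46 D=58] avail[A=18 B=12 C=46 D=58] open={R9}
Step 18: cancel R9 -> on_hand[A=18 B=19 C=46 D=58] avail[A=18 B=19 C=46 D=58] open={}
Step 19: reserve R10 C 4 -> on_hand[A=18 B=19 C=46 D=58] avail[A=18 B=19 C=42 D=58] open={R10}
Step 20: reserve R11 B 1 -> on_hand[A=18 B=19 C=46 D=58] avail[A=18 B=18 C=42 D=58] open={R10,R11}
Step 21: commit R11 -> on_hand[A=18 B=18 C=46 D=58] avail[A=18 B=18 C=42 D=58] open={R10}
Step 22: reserve R12 C 1 -> on_hand[A=18 B=18 C=46 D=58] avail[A=18 B=18 C=41 D=58] open={R10,R12}
Step 23: reserve R13 D 5 -> on_hand[A=18 B=18 C=46 D=58] avail[A=18 B=18 C=41 D=53] open={R10,R12,R13}

Answer: A: 18
B: 18
C: 41
D: 53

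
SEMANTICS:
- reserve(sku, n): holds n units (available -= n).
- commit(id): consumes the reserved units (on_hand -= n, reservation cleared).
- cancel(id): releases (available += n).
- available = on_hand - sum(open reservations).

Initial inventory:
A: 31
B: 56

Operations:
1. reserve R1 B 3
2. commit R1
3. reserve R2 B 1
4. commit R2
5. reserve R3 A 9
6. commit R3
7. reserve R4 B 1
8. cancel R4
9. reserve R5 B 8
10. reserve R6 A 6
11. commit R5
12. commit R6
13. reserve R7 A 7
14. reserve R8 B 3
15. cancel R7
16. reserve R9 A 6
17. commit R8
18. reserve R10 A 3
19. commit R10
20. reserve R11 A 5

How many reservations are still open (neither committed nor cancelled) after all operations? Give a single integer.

Step 1: reserve R1 B 3 -> on_hand[A=31 B=56] avail[A=31 B=53] open={R1}
Step 2: commit R1 -> on_hand[A=31 B=53] avail[A=31 B=53] open={}
Step 3: reserve R2 B 1 -> on_hand[A=31 B=53] avail[A=31 B=52] open={R2}
Step 4: commit R2 -> on_hand[A=31 B=52] avail[A=31 B=52] open={}
Step 5: reserve R3 A 9 -> on_hand[A=31 B=52] avail[A=22 B=52] open={R3}
Step 6: commit R3 -> on_hand[A=22 B=52] avail[A=22 B=52] open={}
Step 7: reserve R4 B 1 -> on_hand[A=22 B=52] avail[A=22 B=51] open={R4}
Step 8: cancel R4 -> on_hand[A=22 B=52] avail[A=22 B=52] open={}
Step 9: reserve R5 B 8 -> on_hand[A=22 B=52] avail[A=22 B=44] open={R5}
Step 10: reserve R6 A 6 -> on_hand[A=22 B=52] avail[A=16 B=44] open={R5,R6}
Step 11: commit R5 -> on_hand[A=22 B=44] avail[A=16 B=44] open={R6}
Step 12: commit R6 -> on_hand[A=16 B=44] avail[A=16 B=44] open={}
Step 13: reserve R7 A 7 -> on_hand[A=16 B=44] avail[A=9 B=44] open={R7}
Step 14: reserve R8 B 3 -> on_hand[A=16 B=44] avail[A=9 B=41] open={R7,R8}
Step 15: cancel R7 -> on_hand[A=16 B=44] avail[A=16 B=41] open={R8}
Step 16: reserve R9 A 6 -> on_hand[A=16 B=44] avail[A=10 B=41] open={R8,R9}
Step 17: commit R8 -> on_hand[A=16 B=41] avail[A=10 B=41] open={R9}
Step 18: reserve R10 A 3 -> on_hand[A=16 B=41] avail[A=7 B=41] open={R10,R9}
Step 19: commit R10 -> on_hand[A=13 B=41] avail[A=7 B=41] open={R9}
Step 20: reserve R11 A 5 -> on_hand[A=13 B=41] avail[A=2 B=41] open={R11,R9}
Open reservations: ['R11', 'R9'] -> 2

Answer: 2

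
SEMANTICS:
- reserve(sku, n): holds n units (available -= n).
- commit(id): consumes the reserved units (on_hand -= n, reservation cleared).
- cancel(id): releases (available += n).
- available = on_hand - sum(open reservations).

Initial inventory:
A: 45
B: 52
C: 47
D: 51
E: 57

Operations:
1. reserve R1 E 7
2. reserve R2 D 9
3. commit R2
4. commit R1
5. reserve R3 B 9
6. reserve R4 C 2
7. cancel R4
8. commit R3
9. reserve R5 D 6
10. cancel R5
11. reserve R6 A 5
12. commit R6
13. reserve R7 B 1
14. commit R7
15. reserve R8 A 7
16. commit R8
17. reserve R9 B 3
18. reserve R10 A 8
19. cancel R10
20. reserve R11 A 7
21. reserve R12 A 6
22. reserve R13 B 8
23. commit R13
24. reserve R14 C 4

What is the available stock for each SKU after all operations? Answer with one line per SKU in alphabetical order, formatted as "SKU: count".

Answer: A: 20
B: 31
C: 43
D: 42
E: 50

Derivation:
Step 1: reserve R1 E 7 -> on_hand[A=45 B=52 C=47 D=51 E=57] avail[A=45 B=52 C=47 D=51 E=50] open={R1}
Step 2: reserve R2 D 9 -> on_hand[A=45 B=52 C=47 D=51 E=57] avail[A=45 B=52 C=47 D=42 E=50] open={R1,R2}
Step 3: commit R2 -> on_hand[A=45 B=52 C=47 D=42 E=57] avail[A=45 B=52 C=47 D=42 E=50] open={R1}
Step 4: commit R1 -> on_hand[A=45 B=52 C=47 D=42 E=50] avail[A=45 B=52 C=47 D=42 E=50] open={}
Step 5: reserve R3 B 9 -> on_hand[A=45 B=52 C=47 D=42 E=50] avail[A=45 B=43 C=47 D=42 E=50] open={R3}
Step 6: reserve R4 C 2 -> on_hand[A=45 B=52 C=47 D=42 E=50] avail[A=45 B=43 C=45 D=42 E=50] open={R3,R4}
Step 7: cancel R4 -> on_hand[A=45 B=52 C=47 D=42 E=50] avail[A=45 B=43 C=47 D=42 E=50] open={R3}
Step 8: commit R3 -> on_hand[A=45 B=43 C=47 D=42 E=50] avail[A=45 B=43 C=47 D=42 E=50] open={}
Step 9: reserve R5 D 6 -> on_hand[A=45 B=43 C=47 D=42 E=50] avail[A=45 B=43 C=47 D=36 E=50] open={R5}
Step 10: cancel R5 -> on_hand[A=45 B=43 C=47 D=42 E=50] avail[A=45 B=43 C=47 D=42 E=50] open={}
Step 11: reserve R6 A 5 -> on_hand[A=45 B=43 C=47 D=42 E=50] avail[A=40 B=43 C=47 D=42 E=50] open={R6}
Step 12: commit R6 -> on_hand[A=40 B=43 C=47 D=42 E=50] avail[A=40 B=43 C=47 D=42 E=50] open={}
Step 13: reserve R7 B 1 -> on_hand[A=40 B=43 C=47 D=42 E=50] avail[A=40 B=42 C=47 D=42 E=50] open={R7}
Step 14: commit R7 -> on_hand[A=40 B=42 C=47 D=42 E=50] avail[A=40 B=42 C=47 D=42 E=50] open={}
Step 15: reserve R8 A 7 -> on_hand[A=40 B=42 C=47 D=42 E=50] avail[A=33 B=42 C=47 D=42 E=50] open={R8}
Step 16: commit R8 -> on_hand[A=33 B=42 C=47 D=42 E=50] avail[A=33 B=42 C=47 D=42 E=50] open={}
Step 17: reserve R9 B 3 -> on_hand[A=33 B=42 C=47 D=42 E=50] avail[A=33 B=39 C=47 D=42 E=50] open={R9}
Step 18: reserve R10 A 8 -> on_hand[A=33 B=42 C=47 D=42 E=50] avail[A=25 B=39 C=47 D=42 E=50] open={R10,R9}
Step 19: cancel R10 -> on_hand[A=33 B=42 C=47 D=42 E=50] avail[A=33 B=39 C=47 D=42 E=50] open={R9}
Step 20: reserve R11 A 7 -> on_hand[A=33 B=42 C=47 D=42 E=50] avail[A=26 B=39 C=47 D=42 E=50] open={R11,R9}
Step 21: reserve R12 A 6 -> on_hand[A=33 B=42 C=47 D=42 E=50] avail[A=20 B=39 C=47 D=42 E=50] open={R11,R12,R9}
Step 22: reserve R13 B 8 -> on_hand[A=33 B=42 C=47 D=42 E=50] avail[A=20 B=31 C=47 D=42 E=50] open={R11,R12,R13,R9}
Step 23: commit R13 -> on_hand[A=33 B=34 C=47 D=42 E=50] avail[A=20 B=31 C=47 D=42 E=50] open={R11,R12,R9}
Step 24: reserve R14 C 4 -> on_hand[A=33 B=34 C=47 D=42 E=50] avail[A=20 B=31 C=43 D=42 E=50] open={R11,R12,R14,R9}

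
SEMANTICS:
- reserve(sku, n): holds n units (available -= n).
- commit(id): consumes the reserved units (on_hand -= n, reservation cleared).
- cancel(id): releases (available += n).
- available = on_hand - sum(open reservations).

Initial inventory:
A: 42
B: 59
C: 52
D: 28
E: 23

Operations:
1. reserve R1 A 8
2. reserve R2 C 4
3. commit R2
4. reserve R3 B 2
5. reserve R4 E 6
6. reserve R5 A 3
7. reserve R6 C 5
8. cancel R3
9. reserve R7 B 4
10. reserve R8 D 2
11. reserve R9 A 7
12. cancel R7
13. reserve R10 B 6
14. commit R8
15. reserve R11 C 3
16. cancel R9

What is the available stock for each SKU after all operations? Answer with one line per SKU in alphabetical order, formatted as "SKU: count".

Answer: A: 31
B: 53
C: 40
D: 26
E: 17

Derivation:
Step 1: reserve R1 A 8 -> on_hand[A=42 B=59 C=52 D=28 E=23] avail[A=34 B=59 C=52 D=28 E=23] open={R1}
Step 2: reserve R2 C 4 -> on_hand[A=42 B=59 C=52 D=28 E=23] avail[A=34 B=59 C=48 D=28 E=23] open={R1,R2}
Step 3: commit R2 -> on_hand[A=42 B=59 C=48 D=28 E=23] avail[A=34 B=59 C=48 D=28 E=23] open={R1}
Step 4: reserve R3 B 2 -> on_hand[A=42 B=59 C=48 D=28 E=23] avail[A=34 B=57 C=48 D=28 E=23] open={R1,R3}
Step 5: reserve R4 E 6 -> on_hand[A=42 B=59 C=48 D=28 E=23] avail[A=34 B=57 C=48 D=28 E=17] open={R1,R3,R4}
Step 6: reserve R5 A 3 -> on_hand[A=42 B=59 C=48 D=28 E=23] avail[A=31 B=57 C=48 D=28 E=17] open={R1,R3,R4,R5}
Step 7: reserve R6 C 5 -> on_hand[A=42 B=59 C=48 D=28 E=23] avail[A=31 B=57 C=43 D=28 E=17] open={R1,R3,R4,R5,R6}
Step 8: cancel R3 -> on_hand[A=42 B=59 C=48 D=28 E=23] avail[A=31 B=59 C=43 D=28 E=17] open={R1,R4,R5,R6}
Step 9: reserve R7 B 4 -> on_hand[A=42 B=59 C=48 D=28 E=23] avail[A=31 B=55 C=43 D=28 E=17] open={R1,R4,R5,R6,R7}
Step 10: reserve R8 D 2 -> on_hand[A=42 B=59 C=48 D=28 E=23] avail[A=31 B=55 C=43 D=26 E=17] open={R1,R4,R5,R6,R7,R8}
Step 11: reserve R9 A 7 -> on_hand[A=42 B=59 C=48 D=28 E=23] avail[A=24 B=55 C=43 D=26 E=17] open={R1,R4,R5,R6,R7,R8,R9}
Step 12: cancel R7 -> on_hand[A=42 B=59 C=48 D=28 E=23] avail[A=24 B=59 C=43 D=26 E=17] open={R1,R4,R5,R6,R8,R9}
Step 13: reserve R10 B 6 -> on_hand[A=42 B=59 C=48 D=28 E=23] avail[A=24 B=53 C=43 D=26 E=17] open={R1,R10,R4,R5,R6,R8,R9}
Step 14: commit R8 -> on_hand[A=42 B=59 C=48 D=26 E=23] avail[A=24 B=53 C=43 D=26 E=17] open={R1,R10,R4,R5,R6,R9}
Step 15: reserve R11 C 3 -> on_hand[A=42 B=59 C=48 D=26 E=23] avail[A=24 B=53 C=40 D=26 E=17] open={R1,R10,R11,R4,R5,R6,R9}
Step 16: cancel R9 -> on_hand[A=42 B=59 C=48 D=26 E=23] avail[A=31 B=53 C=40 D=26 E=17] open={R1,R10,R11,R4,R5,R6}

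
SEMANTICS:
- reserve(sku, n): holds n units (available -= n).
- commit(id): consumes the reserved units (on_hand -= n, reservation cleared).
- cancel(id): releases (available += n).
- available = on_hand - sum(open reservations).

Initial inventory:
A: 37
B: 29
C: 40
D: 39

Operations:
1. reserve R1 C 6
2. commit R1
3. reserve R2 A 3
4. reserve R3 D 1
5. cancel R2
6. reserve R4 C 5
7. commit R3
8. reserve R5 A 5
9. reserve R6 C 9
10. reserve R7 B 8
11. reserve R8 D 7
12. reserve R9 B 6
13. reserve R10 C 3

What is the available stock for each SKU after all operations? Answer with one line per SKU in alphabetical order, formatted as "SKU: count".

Answer: A: 32
B: 15
C: 17
D: 31

Derivation:
Step 1: reserve R1 C 6 -> on_hand[A=37 B=29 C=40 D=39] avail[A=37 B=29 C=34 D=39] open={R1}
Step 2: commit R1 -> on_hand[A=37 B=29 C=34 D=39] avail[A=37 B=29 C=34 D=39] open={}
Step 3: reserve R2 A 3 -> on_hand[A=37 B=29 C=34 D=39] avail[A=34 B=29 C=34 D=39] open={R2}
Step 4: reserve R3 D 1 -> on_hand[A=37 B=29 C=34 D=39] avail[A=34 B=29 C=34 D=38] open={R2,R3}
Step 5: cancel R2 -> on_hand[A=37 B=29 C=34 D=39] avail[A=37 B=29 C=34 D=38] open={R3}
Step 6: reserve R4 C 5 -> on_hand[A=37 B=29 C=34 D=39] avail[A=37 B=29 C=29 D=38] open={R3,R4}
Step 7: commit R3 -> on_hand[A=37 B=29 C=34 D=38] avail[A=37 B=29 C=29 D=38] open={R4}
Step 8: reserve R5 A 5 -> on_hand[A=37 B=29 C=34 D=38] avail[A=32 B=29 C=29 D=38] open={R4,R5}
Step 9: reserve R6 C 9 -> on_hand[A=37 B=29 C=34 D=38] avail[A=32 B=29 C=20 D=38] open={R4,R5,R6}
Step 10: reserve R7 B 8 -> on_hand[A=37 B=29 C=34 D=38] avail[A=32 B=21 C=20 D=38] open={R4,R5,R6,R7}
Step 11: reserve R8 D 7 -> on_hand[A=37 B=29 C=34 D=38] avail[A=32 B=21 C=20 D=31] open={R4,R5,R6,R7,R8}
Step 12: reserve R9 B 6 -> on_hand[A=37 B=29 C=34 D=38] avail[A=32 B=15 C=20 D=31] open={R4,R5,R6,R7,R8,R9}
Step 13: reserve R10 C 3 -> on_hand[A=37 B=29 C=34 D=38] avail[A=32 B=15 C=17 D=31] open={R10,R4,R5,R6,R7,R8,R9}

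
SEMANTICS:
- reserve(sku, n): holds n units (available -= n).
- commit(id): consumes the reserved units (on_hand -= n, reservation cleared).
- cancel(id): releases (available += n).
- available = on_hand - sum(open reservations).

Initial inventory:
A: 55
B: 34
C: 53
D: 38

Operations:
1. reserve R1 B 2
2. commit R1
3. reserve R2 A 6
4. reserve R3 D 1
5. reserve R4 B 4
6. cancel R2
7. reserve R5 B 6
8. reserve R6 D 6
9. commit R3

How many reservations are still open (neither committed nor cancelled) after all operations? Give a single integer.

Answer: 3

Derivation:
Step 1: reserve R1 B 2 -> on_hand[A=55 B=34 C=53 D=38] avail[A=55 B=32 C=53 D=38] open={R1}
Step 2: commit R1 -> on_hand[A=55 B=32 C=53 D=38] avail[A=55 B=32 C=53 D=38] open={}
Step 3: reserve R2 A 6 -> on_hand[A=55 B=32 C=53 D=38] avail[A=49 B=32 C=53 D=38] open={R2}
Step 4: reserve R3 D 1 -> on_hand[A=55 B=32 C=53 D=38] avail[A=49 B=32 C=53 D=37] open={R2,R3}
Step 5: reserve R4 B 4 -> on_hand[A=55 B=32 C=53 D=38] avail[A=49 B=28 C=53 D=37] open={R2,R3,R4}
Step 6: cancel R2 -> on_hand[A=55 B=32 C=53 D=38] avail[A=55 B=28 C=53 D=37] open={R3,R4}
Step 7: reserve R5 B 6 -> on_hand[A=55 B=32 C=53 D=38] avail[A=55 B=22 C=53 D=37] open={R3,R4,R5}
Step 8: reserve R6 D 6 -> on_hand[A=55 B=32 C=53 D=38] avail[A=55 B=22 C=53 D=31] open={R3,R4,R5,R6}
Step 9: commit R3 -> on_hand[A=55 B=32 C=53 D=37] avail[A=55 B=22 C=53 D=31] open={R4,R5,R6}
Open reservations: ['R4', 'R5', 'R6'] -> 3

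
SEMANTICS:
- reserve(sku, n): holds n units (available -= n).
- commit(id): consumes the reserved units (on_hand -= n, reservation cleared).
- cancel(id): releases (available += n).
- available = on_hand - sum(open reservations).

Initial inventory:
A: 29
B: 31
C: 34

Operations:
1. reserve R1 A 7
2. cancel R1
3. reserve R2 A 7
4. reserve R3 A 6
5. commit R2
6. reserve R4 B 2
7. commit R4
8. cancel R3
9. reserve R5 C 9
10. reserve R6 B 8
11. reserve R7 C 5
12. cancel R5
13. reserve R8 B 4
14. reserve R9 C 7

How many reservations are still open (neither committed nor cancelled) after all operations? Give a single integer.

Answer: 4

Derivation:
Step 1: reserve R1 A 7 -> on_hand[A=29 B=31 C=34] avail[A=22 B=31 C=34] open={R1}
Step 2: cancel R1 -> on_hand[A=29 B=31 C=34] avail[A=29 B=31 C=34] open={}
Step 3: reserve R2 A 7 -> on_hand[A=29 B=31 C=34] avail[A=22 B=31 C=34] open={R2}
Step 4: reserve R3 A 6 -> on_hand[A=29 B=31 C=34] avail[A=16 B=31 C=34] open={R2,R3}
Step 5: commit R2 -> on_hand[A=22 B=31 C=34] avail[A=16 B=31 C=34] open={R3}
Step 6: reserve R4 B 2 -> on_hand[A=22 B=31 C=34] avail[A=16 B=29 C=34] open={R3,R4}
Step 7: commit R4 -> on_hand[A=22 B=29 C=34] avail[A=16 B=29 C=34] open={R3}
Step 8: cancel R3 -> on_hand[A=22 B=29 C=34] avail[A=22 B=29 C=34] open={}
Step 9: reserve R5 C 9 -> on_hand[A=22 B=29 C=34] avail[A=22 B=29 C=25] open={R5}
Step 10: reserve R6 B 8 -> on_hand[A=22 B=29 C=34] avail[A=22 B=21 C=25] open={R5,R6}
Step 11: reserve R7 C 5 -> on_hand[A=22 B=29 C=34] avail[A=22 B=21 C=20] open={R5,R6,R7}
Step 12: cancel R5 -> on_hand[A=22 B=29 C=34] avail[A=22 B=21 C=29] open={R6,R7}
Step 13: reserve R8 B 4 -> on_hand[A=22 B=29 C=34] avail[A=22 B=17 C=29] open={R6,R7,R8}
Step 14: reserve R9 C 7 -> on_hand[A=22 B=29 C=34] avail[A=22 B=17 C=22] open={R6,R7,R8,R9}
Open reservations: ['R6', 'R7', 'R8', 'R9'] -> 4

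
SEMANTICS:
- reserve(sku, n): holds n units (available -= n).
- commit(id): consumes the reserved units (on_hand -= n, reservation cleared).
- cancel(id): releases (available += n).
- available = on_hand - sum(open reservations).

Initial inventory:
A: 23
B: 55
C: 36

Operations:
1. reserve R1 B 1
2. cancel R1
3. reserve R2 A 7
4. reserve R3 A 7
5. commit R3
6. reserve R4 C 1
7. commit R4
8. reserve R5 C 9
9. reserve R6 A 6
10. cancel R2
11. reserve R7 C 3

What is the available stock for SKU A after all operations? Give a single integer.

Step 1: reserve R1 B 1 -> on_hand[A=23 B=55 C=36] avail[A=23 B=54 C=36] open={R1}
Step 2: cancel R1 -> on_hand[A=23 B=55 C=36] avail[A=23 B=55 C=36] open={}
Step 3: reserve R2 A 7 -> on_hand[A=23 B=55 C=36] avail[A=16 B=55 C=36] open={R2}
Step 4: reserve R3 A 7 -> on_hand[A=23 B=55 C=36] avail[A=9 B=55 C=36] open={R2,R3}
Step 5: commit R3 -> on_hand[A=16 B=55 C=36] avail[A=9 B=55 C=36] open={R2}
Step 6: reserve R4 C 1 -> on_hand[A=16 B=55 C=36] avail[A=9 B=55 C=35] open={R2,R4}
Step 7: commit R4 -> on_hand[A=16 B=55 C=35] avail[A=9 B=55 C=35] open={R2}
Step 8: reserve R5 C 9 -> on_hand[A=16 B=55 C=35] avail[A=9 B=55 C=26] open={R2,R5}
Step 9: reserve R6 A 6 -> on_hand[A=16 B=55 C=35] avail[A=3 B=55 C=26] open={R2,R5,R6}
Step 10: cancel R2 -> on_hand[A=16 B=55 C=35] avail[A=10 B=55 C=26] open={R5,R6}
Step 11: reserve R7 C 3 -> on_hand[A=16 B=55 C=35] avail[A=10 B=55 C=23] open={R5,R6,R7}
Final available[A] = 10

Answer: 10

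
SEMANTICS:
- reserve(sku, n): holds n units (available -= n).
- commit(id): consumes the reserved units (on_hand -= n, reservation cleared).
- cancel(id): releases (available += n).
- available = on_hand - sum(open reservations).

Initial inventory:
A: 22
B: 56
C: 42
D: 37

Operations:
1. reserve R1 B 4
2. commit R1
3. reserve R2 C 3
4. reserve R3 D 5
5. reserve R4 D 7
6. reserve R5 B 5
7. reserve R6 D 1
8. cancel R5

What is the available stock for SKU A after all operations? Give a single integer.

Answer: 22

Derivation:
Step 1: reserve R1 B 4 -> on_hand[A=22 B=56 C=42 D=37] avail[A=22 B=52 C=42 D=37] open={R1}
Step 2: commit R1 -> on_hand[A=22 B=52 C=42 D=37] avail[A=22 B=52 C=42 D=37] open={}
Step 3: reserve R2 C 3 -> on_hand[A=22 B=52 C=42 D=37] avail[A=22 B=52 C=39 D=37] open={R2}
Step 4: reserve R3 D 5 -> on_hand[A=22 B=52 C=42 D=37] avail[A=22 B=52 C=39 D=32] open={R2,R3}
Step 5: reserve R4 D 7 -> on_hand[A=22 B=52 C=42 D=37] avail[A=22 B=52 C=39 D=25] open={R2,R3,R4}
Step 6: reserve R5 B 5 -> on_hand[A=22 B=52 C=42 D=37] avail[A=22 B=47 C=39 D=25] open={R2,R3,R4,R5}
Step 7: reserve R6 D 1 -> on_hand[A=22 B=52 C=42 D=37] avail[A=22 B=47 C=39 D=24] open={R2,R3,R4,R5,R6}
Step 8: cancel R5 -> on_hand[A=22 B=52 C=42 D=37] avail[A=22 B=52 C=39 D=24] open={R2,R3,R4,R6}
Final available[A] = 22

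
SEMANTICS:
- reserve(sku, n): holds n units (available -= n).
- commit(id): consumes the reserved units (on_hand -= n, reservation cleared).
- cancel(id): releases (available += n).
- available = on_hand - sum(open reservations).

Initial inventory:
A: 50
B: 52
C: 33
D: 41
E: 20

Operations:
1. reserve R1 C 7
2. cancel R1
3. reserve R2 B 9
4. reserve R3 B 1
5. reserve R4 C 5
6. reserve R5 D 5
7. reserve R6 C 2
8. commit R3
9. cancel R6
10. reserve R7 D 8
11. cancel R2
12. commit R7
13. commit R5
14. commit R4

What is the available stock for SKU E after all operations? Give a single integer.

Answer: 20

Derivation:
Step 1: reserve R1 C 7 -> on_hand[A=50 B=52 C=33 D=41 E=20] avail[A=50 B=52 C=26 D=41 E=20] open={R1}
Step 2: cancel R1 -> on_hand[A=50 B=52 C=33 D=41 E=20] avail[A=50 B=52 C=33 D=41 E=20] open={}
Step 3: reserve R2 B 9 -> on_hand[A=50 B=52 C=33 D=41 E=20] avail[A=50 B=43 C=33 D=41 E=20] open={R2}
Step 4: reserve R3 B 1 -> on_hand[A=50 B=52 C=33 D=41 E=20] avail[A=50 B=42 C=33 D=41 E=20] open={R2,R3}
Step 5: reserve R4 C 5 -> on_hand[A=50 B=52 C=33 D=41 E=20] avail[A=50 B=42 C=28 D=41 E=20] open={R2,R3,R4}
Step 6: reserve R5 D 5 -> on_hand[A=50 B=52 C=33 D=41 E=20] avail[A=50 B=42 C=28 D=36 E=20] open={R2,R3,R4,R5}
Step 7: reserve R6 C 2 -> on_hand[A=50 B=52 C=33 D=41 E=20] avail[A=50 B=42 C=26 D=36 E=20] open={R2,R3,R4,R5,R6}
Step 8: commit R3 -> on_hand[A=50 B=51 C=33 D=41 E=20] avail[A=50 B=42 C=26 D=36 E=20] open={R2,R4,R5,R6}
Step 9: cancel R6 -> on_hand[A=50 B=51 C=33 D=41 E=20] avail[A=50 B=42 C=28 D=36 E=20] open={R2,R4,R5}
Step 10: reserve R7 D 8 -> on_hand[A=50 B=51 C=33 D=41 E=20] avail[A=50 B=42 C=28 D=28 E=20] open={R2,R4,R5,R7}
Step 11: cancel R2 -> on_hand[A=50 B=51 C=33 D=41 E=20] avail[A=50 B=51 C=28 D=28 E=20] open={R4,R5,R7}
Step 12: commit R7 -> on_hand[A=50 B=51 C=33 D=33 E=20] avail[A=50 B=51 C=28 D=28 E=20] open={R4,R5}
Step 13: commit R5 -> on_hand[A=50 B=51 C=33 D=28 E=20] avail[A=50 B=51 C=28 D=28 E=20] open={R4}
Step 14: commit R4 -> on_hand[A=50 B=51 C=28 D=28 E=20] avail[A=50 B=51 C=28 D=28 E=20] open={}
Final available[E] = 20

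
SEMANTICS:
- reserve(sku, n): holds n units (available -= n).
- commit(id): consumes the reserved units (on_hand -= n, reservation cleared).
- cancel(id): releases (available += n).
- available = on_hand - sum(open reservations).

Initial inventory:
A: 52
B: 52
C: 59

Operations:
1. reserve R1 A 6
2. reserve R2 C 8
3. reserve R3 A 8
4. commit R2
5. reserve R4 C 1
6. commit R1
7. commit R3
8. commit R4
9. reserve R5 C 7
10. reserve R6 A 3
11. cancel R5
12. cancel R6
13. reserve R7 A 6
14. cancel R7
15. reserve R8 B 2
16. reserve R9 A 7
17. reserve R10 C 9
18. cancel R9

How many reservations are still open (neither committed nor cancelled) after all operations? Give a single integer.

Step 1: reserve R1 A 6 -> on_hand[A=52 B=52 C=59] avail[A=46 B=52 C=59] open={R1}
Step 2: reserve R2 C 8 -> on_hand[A=52 B=52 C=59] avail[A=46 B=52 C=51] open={R1,R2}
Step 3: reserve R3 A 8 -> on_hand[A=52 B=52 C=59] avail[A=38 B=52 C=51] open={R1,R2,R3}
Step 4: commit R2 -> on_hand[A=52 B=52 C=51] avail[A=38 B=52 C=51] open={R1,R3}
Step 5: reserve R4 C 1 -> on_hand[A=52 B=52 C=51] avail[A=38 B=52 C=50] open={R1,R3,R4}
Step 6: commit R1 -> on_hand[A=46 B=52 C=51] avail[A=38 B=52 C=50] open={R3,R4}
Step 7: commit R3 -> on_hand[A=38 B=52 C=51] avail[A=38 B=52 C=50] open={R4}
Step 8: commit R4 -> on_hand[A=38 B=52 C=50] avail[A=38 B=52 C=50] open={}
Step 9: reserve R5 C 7 -> on_hand[A=38 B=52 C=50] avail[A=38 B=52 C=43] open={R5}
Step 10: reserve R6 A 3 -> on_hand[A=38 B=52 C=50] avail[A=35 B=52 C=43] open={R5,R6}
Step 11: cancel R5 -> on_hand[A=38 B=52 C=50] avail[A=35 B=52 C=50] open={R6}
Step 12: cancel R6 -> on_hand[A=38 B=52 C=50] avail[A=38 B=52 C=50] open={}
Step 13: reserve R7 A 6 -> on_hand[A=38 B=52 C=50] avail[A=32 B=52 C=50] open={R7}
Step 14: cancel R7 -> on_hand[A=38 B=52 C=50] avail[A=38 B=52 C=50] open={}
Step 15: reserve R8 B 2 -> on_hand[A=38 B=52 C=50] avail[A=38 B=50 C=50] open={R8}
Step 16: reserve R9 A 7 -> on_hand[A=38 B=52 C=50] avail[A=31 B=50 C=50] open={R8,R9}
Step 17: reserve R10 C 9 -> on_hand[A=38 B=52 C=50] avail[A=31 B=50 C=41] open={R10,R8,R9}
Step 18: cancel R9 -> on_hand[A=38 B=52 C=50] avail[A=38 B=50 C=41] open={R10,R8}
Open reservations: ['R10', 'R8'] -> 2

Answer: 2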